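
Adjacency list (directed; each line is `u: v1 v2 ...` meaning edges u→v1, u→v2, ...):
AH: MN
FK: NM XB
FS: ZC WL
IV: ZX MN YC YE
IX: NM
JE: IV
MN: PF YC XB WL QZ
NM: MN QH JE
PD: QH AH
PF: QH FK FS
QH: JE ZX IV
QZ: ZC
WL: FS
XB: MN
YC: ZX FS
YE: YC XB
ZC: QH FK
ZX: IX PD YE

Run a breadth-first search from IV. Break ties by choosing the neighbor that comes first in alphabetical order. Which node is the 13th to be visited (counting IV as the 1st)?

FK

Visit IV; enqueue MN, YC, YE, ZX → queue [MN, YC, YE, ZX]
Visit MN; enqueue PF, QZ, WL, XB → queue [YC, YE, ZX, PF, QZ, WL, XB]
Visit YC; enqueue FS → queue [YE, ZX, PF, QZ, WL, XB, FS]
Visit YE → queue [ZX, PF, QZ, WL, XB, FS]
Visit ZX; enqueue IX, PD → queue [PF, QZ, WL, XB, FS, IX, PD]
Visit PF; enqueue FK, QH → queue [QZ, WL, XB, FS, IX, PD, FK, QH]
Visit QZ; enqueue ZC → queue [WL, XB, FS, IX, PD, FK, QH, ZC]
Visit WL → queue [XB, FS, IX, PD, FK, QH, ZC]
Visit XB → queue [FS, IX, PD, FK, QH, ZC]
Visit FS → queue [IX, PD, FK, QH, ZC]
Visit IX; enqueue NM → queue [PD, FK, QH, ZC, NM]
Visit PD; enqueue AH → queue [FK, QH, ZC, NM, AH]
Visit FK → queue [QH, ZC, NM, AH]
Visit QH; enqueue JE → queue [ZC, NM, AH, JE]
Visit ZC → queue [NM, AH, JE]
Visit NM → queue [AH, JE]
Visit AH → queue [JE]
Visit JE → queue []

Visit order: IV, MN, YC, YE, ZX, PF, QZ, WL, XB, FS, IX, PD, FK, QH, ZC, NM, AH, JE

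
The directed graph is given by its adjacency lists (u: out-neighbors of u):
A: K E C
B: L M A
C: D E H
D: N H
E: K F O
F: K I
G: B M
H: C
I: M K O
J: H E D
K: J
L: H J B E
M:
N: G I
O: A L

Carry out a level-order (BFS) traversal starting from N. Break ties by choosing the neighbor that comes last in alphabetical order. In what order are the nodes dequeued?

Visit N; enqueue I, G → queue [I, G]
Visit I; enqueue O, M, K → queue [G, O, M, K]
Visit G; enqueue B → queue [O, M, K, B]
Visit O; enqueue L, A → queue [M, K, B, L, A]
Visit M → queue [K, B, L, A]
Visit K; enqueue J → queue [B, L, A, J]
Visit B → queue [L, A, J]
Visit L; enqueue H, E → queue [A, J, H, E]
Visit A; enqueue C → queue [J, H, E, C]
Visit J; enqueue D → queue [H, E, C, D]
Visit H → queue [E, C, D]
Visit E; enqueue F → queue [C, D, F]
Visit C → queue [D, F]
Visit D → queue [F]
Visit F → queue []

N -> I -> G -> O -> M -> K -> B -> L -> A -> J -> H -> E -> C -> D -> F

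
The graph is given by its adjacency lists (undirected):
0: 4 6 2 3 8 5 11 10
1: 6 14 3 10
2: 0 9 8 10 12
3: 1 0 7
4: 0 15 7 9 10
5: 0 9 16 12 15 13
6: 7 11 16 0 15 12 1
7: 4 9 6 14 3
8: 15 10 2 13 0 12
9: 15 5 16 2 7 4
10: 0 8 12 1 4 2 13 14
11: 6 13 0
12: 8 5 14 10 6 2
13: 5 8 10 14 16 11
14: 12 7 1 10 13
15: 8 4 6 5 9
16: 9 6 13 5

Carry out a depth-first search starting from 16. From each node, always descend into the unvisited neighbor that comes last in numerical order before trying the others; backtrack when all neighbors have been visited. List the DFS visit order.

16, 13, 14, 12, 10, 8, 15, 9, 7, 6, 11, 0, 5, 4, 3, 1, 2

Visit 16
16 → 13
13 → 14
14 → 12
12 → 10
10 → 8
8 → 15
15 → 9
9 → 7
7 → 6
6 → 11
11 → 0
0 → 5
0 → 4
0 → 3
3 → 1
0 → 2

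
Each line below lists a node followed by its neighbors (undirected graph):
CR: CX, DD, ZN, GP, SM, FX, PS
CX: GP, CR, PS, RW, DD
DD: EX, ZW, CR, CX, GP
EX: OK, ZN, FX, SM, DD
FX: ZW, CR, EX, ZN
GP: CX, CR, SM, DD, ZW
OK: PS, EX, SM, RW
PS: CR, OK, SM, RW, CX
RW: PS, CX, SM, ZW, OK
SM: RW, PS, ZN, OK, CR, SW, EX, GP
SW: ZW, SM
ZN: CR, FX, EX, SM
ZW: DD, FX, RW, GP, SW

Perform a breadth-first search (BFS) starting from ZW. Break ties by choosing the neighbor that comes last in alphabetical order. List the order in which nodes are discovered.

Visit ZW; enqueue SW, RW, GP, FX, DD → queue [SW, RW, GP, FX, DD]
Visit SW; enqueue SM → queue [RW, GP, FX, DD, SM]
Visit RW; enqueue PS, OK, CX → queue [GP, FX, DD, SM, PS, OK, CX]
Visit GP; enqueue CR → queue [FX, DD, SM, PS, OK, CX, CR]
Visit FX; enqueue ZN, EX → queue [DD, SM, PS, OK, CX, CR, ZN, EX]
Visit DD → queue [SM, PS, OK, CX, CR, ZN, EX]
Visit SM → queue [PS, OK, CX, CR, ZN, EX]
Visit PS → queue [OK, CX, CR, ZN, EX]
Visit OK → queue [CX, CR, ZN, EX]
Visit CX → queue [CR, ZN, EX]
Visit CR → queue [ZN, EX]
Visit ZN → queue [EX]
Visit EX → queue []

ZW SW RW GP FX DD SM PS OK CX CR ZN EX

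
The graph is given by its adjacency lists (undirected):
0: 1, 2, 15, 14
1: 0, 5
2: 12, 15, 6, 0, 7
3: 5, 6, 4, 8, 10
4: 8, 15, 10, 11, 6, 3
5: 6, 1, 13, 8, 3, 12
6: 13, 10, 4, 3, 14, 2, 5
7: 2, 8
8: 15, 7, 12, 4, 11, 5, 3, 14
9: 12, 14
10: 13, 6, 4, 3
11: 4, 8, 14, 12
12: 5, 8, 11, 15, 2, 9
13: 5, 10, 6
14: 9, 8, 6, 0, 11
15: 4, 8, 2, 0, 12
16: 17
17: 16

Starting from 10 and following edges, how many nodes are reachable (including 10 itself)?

BFS from 10 visits: 10, 3, 4, 6, 13, 5, 8, 11, 15, 2, 14, 1, 12, 7, 0, 9
Reachable nodes: 16 of 18 total.

16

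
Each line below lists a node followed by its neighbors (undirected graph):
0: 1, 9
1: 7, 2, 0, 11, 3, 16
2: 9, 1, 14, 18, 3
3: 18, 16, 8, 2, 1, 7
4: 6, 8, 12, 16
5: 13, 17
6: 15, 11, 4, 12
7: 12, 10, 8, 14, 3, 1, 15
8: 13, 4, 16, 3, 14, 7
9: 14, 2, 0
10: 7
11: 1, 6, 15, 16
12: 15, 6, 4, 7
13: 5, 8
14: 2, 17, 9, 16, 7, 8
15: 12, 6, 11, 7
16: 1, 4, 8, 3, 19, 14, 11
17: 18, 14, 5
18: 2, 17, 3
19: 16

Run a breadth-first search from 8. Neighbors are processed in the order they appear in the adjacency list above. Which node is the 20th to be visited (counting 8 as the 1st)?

0

Visit 8; enqueue 13, 4, 16, 3, 14, 7 → queue [13, 4, 16, 3, 14, 7]
Visit 13; enqueue 5 → queue [4, 16, 3, 14, 7, 5]
Visit 4; enqueue 6, 12 → queue [16, 3, 14, 7, 5, 6, 12]
Visit 16; enqueue 1, 19, 11 → queue [3, 14, 7, 5, 6, 12, 1, 19, 11]
Visit 3; enqueue 18, 2 → queue [14, 7, 5, 6, 12, 1, 19, 11, 18, 2]
Visit 14; enqueue 17, 9 → queue [7, 5, 6, 12, 1, 19, 11, 18, 2, 17, 9]
Visit 7; enqueue 10, 15 → queue [5, 6, 12, 1, 19, 11, 18, 2, 17, 9, 10, 15]
Visit 5 → queue [6, 12, 1, 19, 11, 18, 2, 17, 9, 10, 15]
Visit 6 → queue [12, 1, 19, 11, 18, 2, 17, 9, 10, 15]
Visit 12 → queue [1, 19, 11, 18, 2, 17, 9, 10, 15]
Visit 1; enqueue 0 → queue [19, 11, 18, 2, 17, 9, 10, 15, 0]
Visit 19 → queue [11, 18, 2, 17, 9, 10, 15, 0]
Visit 11 → queue [18, 2, 17, 9, 10, 15, 0]
Visit 18 → queue [2, 17, 9, 10, 15, 0]
Visit 2 → queue [17, 9, 10, 15, 0]
Visit 17 → queue [9, 10, 15, 0]
Visit 9 → queue [10, 15, 0]
Visit 10 → queue [15, 0]
Visit 15 → queue [0]
Visit 0 → queue []

Visit order: 8, 13, 4, 16, 3, 14, 7, 5, 6, 12, 1, 19, 11, 18, 2, 17, 9, 10, 15, 0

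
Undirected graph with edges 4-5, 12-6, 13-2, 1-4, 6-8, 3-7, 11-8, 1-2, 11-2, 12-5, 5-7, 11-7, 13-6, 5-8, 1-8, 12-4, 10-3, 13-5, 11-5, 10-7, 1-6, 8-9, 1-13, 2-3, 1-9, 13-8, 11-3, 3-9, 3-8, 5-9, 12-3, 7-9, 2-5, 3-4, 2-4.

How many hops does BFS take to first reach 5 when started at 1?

Level 0: 1
Level 1: 2, 4, 6, 8, 9, 13
Level 2: 3, 5, 7, 11, 12
Level 3: 10
5 first appears at level 2.

2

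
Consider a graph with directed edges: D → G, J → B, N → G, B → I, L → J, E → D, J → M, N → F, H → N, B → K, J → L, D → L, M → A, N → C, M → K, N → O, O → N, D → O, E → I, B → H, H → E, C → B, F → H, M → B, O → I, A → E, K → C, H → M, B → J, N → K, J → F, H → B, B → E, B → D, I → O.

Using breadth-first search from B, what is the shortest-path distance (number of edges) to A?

3

Level 0: B
Level 1: D, E, H, I, J, K
Level 2: C, F, G, L, M, N, O
Level 3: A
A first appears at level 3.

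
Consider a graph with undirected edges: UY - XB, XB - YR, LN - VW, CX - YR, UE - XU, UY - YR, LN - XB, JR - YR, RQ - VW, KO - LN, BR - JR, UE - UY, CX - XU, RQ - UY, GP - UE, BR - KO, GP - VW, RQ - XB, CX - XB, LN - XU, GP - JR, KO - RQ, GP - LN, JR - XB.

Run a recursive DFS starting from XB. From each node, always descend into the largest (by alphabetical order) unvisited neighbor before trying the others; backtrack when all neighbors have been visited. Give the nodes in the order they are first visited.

XB, YR, UY, UE, XU, LN, VW, RQ, KO, BR, JR, GP, CX

Visit XB
XB → YR
YR → UY
UY → UE
UE → XU
XU → LN
LN → VW
VW → RQ
RQ → KO
KO → BR
BR → JR
JR → GP
XU → CX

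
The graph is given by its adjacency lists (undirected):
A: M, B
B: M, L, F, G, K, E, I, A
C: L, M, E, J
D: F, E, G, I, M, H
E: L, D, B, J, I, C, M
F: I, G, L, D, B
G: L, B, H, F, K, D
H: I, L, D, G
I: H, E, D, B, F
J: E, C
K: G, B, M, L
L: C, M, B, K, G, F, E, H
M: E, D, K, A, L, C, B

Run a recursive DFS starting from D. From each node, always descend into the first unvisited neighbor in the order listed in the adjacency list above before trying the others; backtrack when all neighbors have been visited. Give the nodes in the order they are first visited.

D -> F -> I -> H -> L -> C -> M -> E -> B -> G -> K -> A -> J

Visit D
D → F
F → I
I → H
H → L
L → C
C → M
M → E
E → B
B → G
G → K
B → A
E → J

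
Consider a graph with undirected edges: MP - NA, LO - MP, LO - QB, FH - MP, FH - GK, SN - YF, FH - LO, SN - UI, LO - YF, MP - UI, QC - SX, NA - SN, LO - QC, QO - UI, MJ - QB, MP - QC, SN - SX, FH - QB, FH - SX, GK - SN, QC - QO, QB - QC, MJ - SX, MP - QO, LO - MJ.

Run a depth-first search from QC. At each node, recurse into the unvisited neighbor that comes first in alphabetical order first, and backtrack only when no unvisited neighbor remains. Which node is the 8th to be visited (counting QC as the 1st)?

Visit QC
QC → LO
LO → FH
FH → GK
GK → SN
SN → NA
NA → MP
MP → QO
QO → UI
SN → SX
SX → MJ
MJ → QB
SN → YF

Visit order: QC, LO, FH, GK, SN, NA, MP, QO, UI, SX, MJ, QB, YF

QO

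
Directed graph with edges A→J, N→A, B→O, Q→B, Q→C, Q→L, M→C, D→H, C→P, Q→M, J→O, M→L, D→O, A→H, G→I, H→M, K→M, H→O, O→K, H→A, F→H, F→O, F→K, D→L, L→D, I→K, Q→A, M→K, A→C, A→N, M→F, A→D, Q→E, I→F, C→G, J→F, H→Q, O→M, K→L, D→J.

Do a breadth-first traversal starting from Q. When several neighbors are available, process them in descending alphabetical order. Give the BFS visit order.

Q M L E C B A K F D P G O N J H I

Visit Q; enqueue M, L, E, C, B, A → queue [M, L, E, C, B, A]
Visit M; enqueue K, F → queue [L, E, C, B, A, K, F]
Visit L; enqueue D → queue [E, C, B, A, K, F, D]
Visit E → queue [C, B, A, K, F, D]
Visit C; enqueue P, G → queue [B, A, K, F, D, P, G]
Visit B; enqueue O → queue [A, K, F, D, P, G, O]
Visit A; enqueue N, J, H → queue [K, F, D, P, G, O, N, J, H]
Visit K → queue [F, D, P, G, O, N, J, H]
Visit F → queue [D, P, G, O, N, J, H]
Visit D → queue [P, G, O, N, J, H]
Visit P → queue [G, O, N, J, H]
Visit G; enqueue I → queue [O, N, J, H, I]
Visit O → queue [N, J, H, I]
Visit N → queue [J, H, I]
Visit J → queue [H, I]
Visit H → queue [I]
Visit I → queue []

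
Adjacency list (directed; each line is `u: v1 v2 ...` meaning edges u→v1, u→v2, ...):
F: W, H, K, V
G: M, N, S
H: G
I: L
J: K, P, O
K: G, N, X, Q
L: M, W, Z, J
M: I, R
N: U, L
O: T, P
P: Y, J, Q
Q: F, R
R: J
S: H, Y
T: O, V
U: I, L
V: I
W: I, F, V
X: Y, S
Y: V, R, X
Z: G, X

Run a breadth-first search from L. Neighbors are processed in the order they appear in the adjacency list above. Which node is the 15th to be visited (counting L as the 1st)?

Visit L; enqueue M, W, Z, J → queue [M, W, Z, J]
Visit M; enqueue I, R → queue [W, Z, J, I, R]
Visit W; enqueue F, V → queue [Z, J, I, R, F, V]
Visit Z; enqueue G, X → queue [J, I, R, F, V, G, X]
Visit J; enqueue K, P, O → queue [I, R, F, V, G, X, K, P, O]
Visit I → queue [R, F, V, G, X, K, P, O]
Visit R → queue [F, V, G, X, K, P, O]
Visit F; enqueue H → queue [V, G, X, K, P, O, H]
Visit V → queue [G, X, K, P, O, H]
Visit G; enqueue N, S → queue [X, K, P, O, H, N, S]
Visit X; enqueue Y → queue [K, P, O, H, N, S, Y]
Visit K; enqueue Q → queue [P, O, H, N, S, Y, Q]
Visit P → queue [O, H, N, S, Y, Q]
Visit O; enqueue T → queue [H, N, S, Y, Q, T]
Visit H → queue [N, S, Y, Q, T]
Visit N; enqueue U → queue [S, Y, Q, T, U]
Visit S → queue [Y, Q, T, U]
Visit Y → queue [Q, T, U]
Visit Q → queue [T, U]
Visit T → queue [U]
Visit U → queue []

Visit order: L, M, W, Z, J, I, R, F, V, G, X, K, P, O, H, N, S, Y, Q, T, U

H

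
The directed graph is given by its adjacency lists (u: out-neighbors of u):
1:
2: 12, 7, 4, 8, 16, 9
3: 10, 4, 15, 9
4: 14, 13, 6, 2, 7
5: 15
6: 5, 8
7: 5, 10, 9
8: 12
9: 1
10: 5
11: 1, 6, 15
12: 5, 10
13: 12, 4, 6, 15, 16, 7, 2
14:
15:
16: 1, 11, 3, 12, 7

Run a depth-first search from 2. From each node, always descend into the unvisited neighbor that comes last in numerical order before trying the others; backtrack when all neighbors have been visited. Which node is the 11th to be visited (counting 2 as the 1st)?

Visit 2
2 → 16
16 → 12
12 → 10
10 → 5
5 → 15
16 → 11
11 → 6
6 → 8
11 → 1
16 → 7
7 → 9
16 → 3
3 → 4
4 → 14
4 → 13

Visit order: 2, 16, 12, 10, 5, 15, 11, 6, 8, 1, 7, 9, 3, 4, 14, 13

7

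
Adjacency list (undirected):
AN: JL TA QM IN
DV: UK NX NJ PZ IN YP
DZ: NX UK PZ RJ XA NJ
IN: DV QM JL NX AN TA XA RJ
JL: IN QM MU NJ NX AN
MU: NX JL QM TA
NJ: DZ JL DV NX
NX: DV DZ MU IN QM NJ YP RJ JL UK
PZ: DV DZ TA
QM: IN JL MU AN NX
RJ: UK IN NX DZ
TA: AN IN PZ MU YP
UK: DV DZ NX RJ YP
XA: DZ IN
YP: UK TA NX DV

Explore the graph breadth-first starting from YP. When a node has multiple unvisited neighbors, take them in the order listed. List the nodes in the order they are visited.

YP, UK, TA, NX, DV, DZ, RJ, AN, IN, PZ, MU, QM, NJ, JL, XA

Visit YP; enqueue UK, TA, NX, DV → queue [UK, TA, NX, DV]
Visit UK; enqueue DZ, RJ → queue [TA, NX, DV, DZ, RJ]
Visit TA; enqueue AN, IN, PZ, MU → queue [NX, DV, DZ, RJ, AN, IN, PZ, MU]
Visit NX; enqueue QM, NJ, JL → queue [DV, DZ, RJ, AN, IN, PZ, MU, QM, NJ, JL]
Visit DV → queue [DZ, RJ, AN, IN, PZ, MU, QM, NJ, JL]
Visit DZ; enqueue XA → queue [RJ, AN, IN, PZ, MU, QM, NJ, JL, XA]
Visit RJ → queue [AN, IN, PZ, MU, QM, NJ, JL, XA]
Visit AN → queue [IN, PZ, MU, QM, NJ, JL, XA]
Visit IN → queue [PZ, MU, QM, NJ, JL, XA]
Visit PZ → queue [MU, QM, NJ, JL, XA]
Visit MU → queue [QM, NJ, JL, XA]
Visit QM → queue [NJ, JL, XA]
Visit NJ → queue [JL, XA]
Visit JL → queue [XA]
Visit XA → queue []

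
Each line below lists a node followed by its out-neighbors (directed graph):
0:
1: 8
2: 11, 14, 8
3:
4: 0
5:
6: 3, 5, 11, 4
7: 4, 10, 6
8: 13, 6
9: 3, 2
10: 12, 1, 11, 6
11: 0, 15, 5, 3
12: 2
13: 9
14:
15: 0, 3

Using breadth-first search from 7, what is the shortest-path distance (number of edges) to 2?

3

Level 0: 7
Level 1: 4, 6, 10
Level 2: 0, 1, 3, 5, 11, 12
Level 3: 2, 8, 15
Level 4: 13, 14
Level 5: 9
2 first appears at level 3.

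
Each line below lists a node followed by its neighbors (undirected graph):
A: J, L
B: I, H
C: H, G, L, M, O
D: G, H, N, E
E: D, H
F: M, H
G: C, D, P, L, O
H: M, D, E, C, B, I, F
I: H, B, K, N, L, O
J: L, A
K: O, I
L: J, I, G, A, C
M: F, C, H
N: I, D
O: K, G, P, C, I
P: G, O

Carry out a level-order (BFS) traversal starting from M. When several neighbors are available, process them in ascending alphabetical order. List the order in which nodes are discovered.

Visit M; enqueue C, F, H → queue [C, F, H]
Visit C; enqueue G, L, O → queue [F, H, G, L, O]
Visit F → queue [H, G, L, O]
Visit H; enqueue B, D, E, I → queue [G, L, O, B, D, E, I]
Visit G; enqueue P → queue [L, O, B, D, E, I, P]
Visit L; enqueue A, J → queue [O, B, D, E, I, P, A, J]
Visit O; enqueue K → queue [B, D, E, I, P, A, J, K]
Visit B → queue [D, E, I, P, A, J, K]
Visit D; enqueue N → queue [E, I, P, A, J, K, N]
Visit E → queue [I, P, A, J, K, N]
Visit I → queue [P, A, J, K, N]
Visit P → queue [A, J, K, N]
Visit A → queue [J, K, N]
Visit J → queue [K, N]
Visit K → queue [N]
Visit N → queue []

M C F H G L O B D E I P A J K N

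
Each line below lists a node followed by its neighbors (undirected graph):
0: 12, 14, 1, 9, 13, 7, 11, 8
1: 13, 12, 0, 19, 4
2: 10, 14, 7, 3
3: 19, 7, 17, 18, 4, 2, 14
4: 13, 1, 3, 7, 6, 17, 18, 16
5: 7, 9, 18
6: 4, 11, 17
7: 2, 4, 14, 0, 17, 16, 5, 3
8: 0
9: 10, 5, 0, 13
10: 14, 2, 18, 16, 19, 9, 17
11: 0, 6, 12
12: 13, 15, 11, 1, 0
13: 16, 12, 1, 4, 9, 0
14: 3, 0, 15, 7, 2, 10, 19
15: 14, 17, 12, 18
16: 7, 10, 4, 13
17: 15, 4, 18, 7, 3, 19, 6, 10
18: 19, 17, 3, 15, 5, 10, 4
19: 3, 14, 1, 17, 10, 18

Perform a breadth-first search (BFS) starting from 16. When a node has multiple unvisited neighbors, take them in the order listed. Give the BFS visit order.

Visit 16; enqueue 7, 10, 4, 13 → queue [7, 10, 4, 13]
Visit 7; enqueue 2, 14, 0, 17, 5, 3 → queue [10, 4, 13, 2, 14, 0, 17, 5, 3]
Visit 10; enqueue 18, 19, 9 → queue [4, 13, 2, 14, 0, 17, 5, 3, 18, 19, 9]
Visit 4; enqueue 1, 6 → queue [13, 2, 14, 0, 17, 5, 3, 18, 19, 9, 1, 6]
Visit 13; enqueue 12 → queue [2, 14, 0, 17, 5, 3, 18, 19, 9, 1, 6, 12]
Visit 2 → queue [14, 0, 17, 5, 3, 18, 19, 9, 1, 6, 12]
Visit 14; enqueue 15 → queue [0, 17, 5, 3, 18, 19, 9, 1, 6, 12, 15]
Visit 0; enqueue 11, 8 → queue [17, 5, 3, 18, 19, 9, 1, 6, 12, 15, 11, 8]
Visit 17 → queue [5, 3, 18, 19, 9, 1, 6, 12, 15, 11, 8]
Visit 5 → queue [3, 18, 19, 9, 1, 6, 12, 15, 11, 8]
Visit 3 → queue [18, 19, 9, 1, 6, 12, 15, 11, 8]
Visit 18 → queue [19, 9, 1, 6, 12, 15, 11, 8]
Visit 19 → queue [9, 1, 6, 12, 15, 11, 8]
Visit 9 → queue [1, 6, 12, 15, 11, 8]
Visit 1 → queue [6, 12, 15, 11, 8]
Visit 6 → queue [12, 15, 11, 8]
Visit 12 → queue [15, 11, 8]
Visit 15 → queue [11, 8]
Visit 11 → queue [8]
Visit 8 → queue []

16, 7, 10, 4, 13, 2, 14, 0, 17, 5, 3, 18, 19, 9, 1, 6, 12, 15, 11, 8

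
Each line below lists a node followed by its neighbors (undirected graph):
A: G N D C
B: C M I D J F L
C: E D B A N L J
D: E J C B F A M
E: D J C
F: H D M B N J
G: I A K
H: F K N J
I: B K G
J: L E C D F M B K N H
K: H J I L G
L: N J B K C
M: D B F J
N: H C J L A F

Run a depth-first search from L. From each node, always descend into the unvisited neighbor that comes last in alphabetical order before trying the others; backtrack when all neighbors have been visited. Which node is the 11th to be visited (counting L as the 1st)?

D

Visit L
L → N
N → J
J → M
M → F
F → H
H → K
K → I
I → G
G → A
A → D
D → E
E → C
C → B

Visit order: L, N, J, M, F, H, K, I, G, A, D, E, C, B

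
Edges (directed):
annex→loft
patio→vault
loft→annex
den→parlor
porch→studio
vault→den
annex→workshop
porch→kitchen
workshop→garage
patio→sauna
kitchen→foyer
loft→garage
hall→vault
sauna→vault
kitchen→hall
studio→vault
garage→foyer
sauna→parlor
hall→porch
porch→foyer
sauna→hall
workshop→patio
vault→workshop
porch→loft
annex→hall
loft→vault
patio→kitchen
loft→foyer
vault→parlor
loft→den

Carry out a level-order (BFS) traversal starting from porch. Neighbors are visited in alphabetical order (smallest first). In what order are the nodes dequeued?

porch, foyer, kitchen, loft, studio, hall, annex, den, garage, vault, workshop, parlor, patio, sauna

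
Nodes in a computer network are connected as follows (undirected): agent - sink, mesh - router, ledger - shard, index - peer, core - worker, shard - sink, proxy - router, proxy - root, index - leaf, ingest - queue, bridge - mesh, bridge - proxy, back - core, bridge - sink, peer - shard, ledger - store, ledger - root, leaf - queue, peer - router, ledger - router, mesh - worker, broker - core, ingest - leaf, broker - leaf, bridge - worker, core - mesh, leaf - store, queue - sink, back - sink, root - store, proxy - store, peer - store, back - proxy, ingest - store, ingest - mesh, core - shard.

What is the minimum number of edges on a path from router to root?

2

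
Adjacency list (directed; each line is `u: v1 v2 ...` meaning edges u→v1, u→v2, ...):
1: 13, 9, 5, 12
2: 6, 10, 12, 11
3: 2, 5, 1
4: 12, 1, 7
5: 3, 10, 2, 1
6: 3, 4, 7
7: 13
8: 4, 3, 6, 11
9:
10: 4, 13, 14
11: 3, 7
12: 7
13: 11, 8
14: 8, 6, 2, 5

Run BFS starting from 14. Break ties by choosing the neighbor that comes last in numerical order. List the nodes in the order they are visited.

14 → 8 → 6 → 5 → 2 → 11 → 4 → 3 → 7 → 10 → 1 → 12 → 13 → 9

Visit 14; enqueue 8, 6, 5, 2 → queue [8, 6, 5, 2]
Visit 8; enqueue 11, 4, 3 → queue [6, 5, 2, 11, 4, 3]
Visit 6; enqueue 7 → queue [5, 2, 11, 4, 3, 7]
Visit 5; enqueue 10, 1 → queue [2, 11, 4, 3, 7, 10, 1]
Visit 2; enqueue 12 → queue [11, 4, 3, 7, 10, 1, 12]
Visit 11 → queue [4, 3, 7, 10, 1, 12]
Visit 4 → queue [3, 7, 10, 1, 12]
Visit 3 → queue [7, 10, 1, 12]
Visit 7; enqueue 13 → queue [10, 1, 12, 13]
Visit 10 → queue [1, 12, 13]
Visit 1; enqueue 9 → queue [12, 13, 9]
Visit 12 → queue [13, 9]
Visit 13 → queue [9]
Visit 9 → queue []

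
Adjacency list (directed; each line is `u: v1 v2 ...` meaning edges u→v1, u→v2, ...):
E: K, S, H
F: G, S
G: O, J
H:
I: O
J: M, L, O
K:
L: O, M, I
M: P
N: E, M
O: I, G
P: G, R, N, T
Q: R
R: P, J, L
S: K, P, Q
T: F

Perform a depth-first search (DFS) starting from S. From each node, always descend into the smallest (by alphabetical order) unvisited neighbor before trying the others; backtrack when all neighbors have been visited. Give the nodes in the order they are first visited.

S, K, P, G, J, L, I, O, M, N, E, H, R, T, F, Q

Visit S
S → K
S → P
P → G
G → J
J → L
L → I
I → O
L → M
P → N
N → E
E → H
P → R
P → T
T → F
S → Q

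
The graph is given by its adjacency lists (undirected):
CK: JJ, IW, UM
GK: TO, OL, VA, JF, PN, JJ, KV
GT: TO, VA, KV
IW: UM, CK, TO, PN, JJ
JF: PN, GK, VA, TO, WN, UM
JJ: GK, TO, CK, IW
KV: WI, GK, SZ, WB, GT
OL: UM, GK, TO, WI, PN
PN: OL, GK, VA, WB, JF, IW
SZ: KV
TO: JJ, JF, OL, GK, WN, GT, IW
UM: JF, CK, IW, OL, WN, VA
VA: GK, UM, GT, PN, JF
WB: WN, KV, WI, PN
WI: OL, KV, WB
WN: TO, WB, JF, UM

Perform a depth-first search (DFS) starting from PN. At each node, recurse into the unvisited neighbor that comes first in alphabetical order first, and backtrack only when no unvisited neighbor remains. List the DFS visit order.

Visit PN
PN → GK
GK → JF
JF → TO
TO → GT
GT → KV
KV → SZ
KV → WB
WB → WI
WI → OL
OL → UM
UM → CK
CK → IW
IW → JJ
UM → VA
UM → WN

PN, GK, JF, TO, GT, KV, SZ, WB, WI, OL, UM, CK, IW, JJ, VA, WN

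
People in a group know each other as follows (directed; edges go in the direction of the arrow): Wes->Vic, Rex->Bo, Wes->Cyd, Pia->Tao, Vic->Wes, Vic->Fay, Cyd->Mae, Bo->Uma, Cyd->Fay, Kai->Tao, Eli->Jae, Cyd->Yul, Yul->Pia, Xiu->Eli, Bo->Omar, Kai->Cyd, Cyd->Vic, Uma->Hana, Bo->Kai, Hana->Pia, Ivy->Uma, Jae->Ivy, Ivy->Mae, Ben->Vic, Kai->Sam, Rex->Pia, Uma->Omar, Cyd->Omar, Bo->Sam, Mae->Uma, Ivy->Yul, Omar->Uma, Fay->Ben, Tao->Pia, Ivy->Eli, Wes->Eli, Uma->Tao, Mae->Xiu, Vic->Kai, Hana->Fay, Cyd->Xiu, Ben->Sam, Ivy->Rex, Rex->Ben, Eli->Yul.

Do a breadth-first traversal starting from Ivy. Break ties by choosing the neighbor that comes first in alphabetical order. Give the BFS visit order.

Ivy, Eli, Mae, Rex, Uma, Yul, Jae, Xiu, Ben, Bo, Pia, Hana, Omar, Tao, Sam, Vic, Kai, Fay, Wes, Cyd

Visit Ivy; enqueue Eli, Mae, Rex, Uma, Yul → queue [Eli, Mae, Rex, Uma, Yul]
Visit Eli; enqueue Jae → queue [Mae, Rex, Uma, Yul, Jae]
Visit Mae; enqueue Xiu → queue [Rex, Uma, Yul, Jae, Xiu]
Visit Rex; enqueue Ben, Bo, Pia → queue [Uma, Yul, Jae, Xiu, Ben, Bo, Pia]
Visit Uma; enqueue Hana, Omar, Tao → queue [Yul, Jae, Xiu, Ben, Bo, Pia, Hana, Omar, Tao]
Visit Yul → queue [Jae, Xiu, Ben, Bo, Pia, Hana, Omar, Tao]
Visit Jae → queue [Xiu, Ben, Bo, Pia, Hana, Omar, Tao]
Visit Xiu → queue [Ben, Bo, Pia, Hana, Omar, Tao]
Visit Ben; enqueue Sam, Vic → queue [Bo, Pia, Hana, Omar, Tao, Sam, Vic]
Visit Bo; enqueue Kai → queue [Pia, Hana, Omar, Tao, Sam, Vic, Kai]
Visit Pia → queue [Hana, Omar, Tao, Sam, Vic, Kai]
Visit Hana; enqueue Fay → queue [Omar, Tao, Sam, Vic, Kai, Fay]
Visit Omar → queue [Tao, Sam, Vic, Kai, Fay]
Visit Tao → queue [Sam, Vic, Kai, Fay]
Visit Sam → queue [Vic, Kai, Fay]
Visit Vic; enqueue Wes → queue [Kai, Fay, Wes]
Visit Kai; enqueue Cyd → queue [Fay, Wes, Cyd]
Visit Fay → queue [Wes, Cyd]
Visit Wes → queue [Cyd]
Visit Cyd → queue []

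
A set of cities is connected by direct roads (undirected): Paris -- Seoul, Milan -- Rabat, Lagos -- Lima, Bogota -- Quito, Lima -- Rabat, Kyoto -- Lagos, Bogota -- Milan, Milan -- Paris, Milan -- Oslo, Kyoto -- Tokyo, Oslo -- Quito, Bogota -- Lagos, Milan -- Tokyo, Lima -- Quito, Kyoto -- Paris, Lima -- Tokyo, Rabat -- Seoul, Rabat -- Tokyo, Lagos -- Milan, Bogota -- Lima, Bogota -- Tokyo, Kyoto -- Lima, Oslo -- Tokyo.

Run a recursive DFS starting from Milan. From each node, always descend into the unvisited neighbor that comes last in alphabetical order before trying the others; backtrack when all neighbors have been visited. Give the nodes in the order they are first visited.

Milan → Tokyo → Rabat → Seoul → Paris → Kyoto → Lima → Quito → Oslo → Bogota → Lagos

Visit Milan
Milan → Tokyo
Tokyo → Rabat
Rabat → Seoul
Seoul → Paris
Paris → Kyoto
Kyoto → Lima
Lima → Quito
Quito → Oslo
Quito → Bogota
Bogota → Lagos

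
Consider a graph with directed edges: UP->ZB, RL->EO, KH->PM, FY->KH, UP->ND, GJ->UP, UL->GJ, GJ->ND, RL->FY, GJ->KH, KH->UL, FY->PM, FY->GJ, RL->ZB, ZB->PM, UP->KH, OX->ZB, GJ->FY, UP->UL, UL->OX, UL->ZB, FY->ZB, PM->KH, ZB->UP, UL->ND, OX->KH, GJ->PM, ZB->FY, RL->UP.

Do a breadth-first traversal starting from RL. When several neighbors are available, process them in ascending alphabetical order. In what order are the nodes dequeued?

Visit RL; enqueue EO, FY, UP, ZB → queue [EO, FY, UP, ZB]
Visit EO → queue [FY, UP, ZB]
Visit FY; enqueue GJ, KH, PM → queue [UP, ZB, GJ, KH, PM]
Visit UP; enqueue ND, UL → queue [ZB, GJ, KH, PM, ND, UL]
Visit ZB → queue [GJ, KH, PM, ND, UL]
Visit GJ → queue [KH, PM, ND, UL]
Visit KH → queue [PM, ND, UL]
Visit PM → queue [ND, UL]
Visit ND → queue [UL]
Visit UL; enqueue OX → queue [OX]
Visit OX → queue []

RL EO FY UP ZB GJ KH PM ND UL OX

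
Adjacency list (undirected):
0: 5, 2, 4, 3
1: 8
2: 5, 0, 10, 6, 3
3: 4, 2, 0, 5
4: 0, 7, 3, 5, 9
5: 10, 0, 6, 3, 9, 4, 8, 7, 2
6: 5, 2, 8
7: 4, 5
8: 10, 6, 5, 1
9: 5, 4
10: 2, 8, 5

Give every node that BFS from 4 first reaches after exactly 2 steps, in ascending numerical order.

Level 0: 4
Level 1: 0, 3, 5, 7, 9
Level 2: 2, 6, 8, 10
Level 3: 1

2, 6, 8, 10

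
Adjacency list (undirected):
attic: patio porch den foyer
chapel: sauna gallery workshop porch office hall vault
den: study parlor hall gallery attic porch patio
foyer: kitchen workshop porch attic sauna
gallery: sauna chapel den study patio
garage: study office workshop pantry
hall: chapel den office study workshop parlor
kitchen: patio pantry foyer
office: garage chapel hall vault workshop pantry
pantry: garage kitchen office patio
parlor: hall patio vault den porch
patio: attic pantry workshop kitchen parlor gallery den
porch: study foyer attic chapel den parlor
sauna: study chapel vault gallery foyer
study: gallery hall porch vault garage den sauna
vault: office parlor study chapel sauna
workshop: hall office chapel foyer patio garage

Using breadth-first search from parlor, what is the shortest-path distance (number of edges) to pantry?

Level 0: parlor
Level 1: den, hall, patio, porch, vault
Level 2: attic, chapel, foyer, gallery, kitchen, office, pantry, sauna, study, workshop
Level 3: garage
pantry first appears at level 2.

2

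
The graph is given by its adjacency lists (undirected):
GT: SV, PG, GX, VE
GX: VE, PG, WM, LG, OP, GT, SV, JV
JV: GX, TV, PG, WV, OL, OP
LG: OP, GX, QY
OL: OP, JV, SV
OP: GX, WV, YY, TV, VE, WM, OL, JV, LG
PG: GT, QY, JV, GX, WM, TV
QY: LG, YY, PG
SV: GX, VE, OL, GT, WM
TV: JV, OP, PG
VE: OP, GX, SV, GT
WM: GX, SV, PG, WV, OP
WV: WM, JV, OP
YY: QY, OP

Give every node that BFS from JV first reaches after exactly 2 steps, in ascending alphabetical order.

Level 0: JV
Level 1: GX, OL, OP, PG, TV, WV
Level 2: GT, LG, QY, SV, VE, WM, YY

GT, LG, QY, SV, VE, WM, YY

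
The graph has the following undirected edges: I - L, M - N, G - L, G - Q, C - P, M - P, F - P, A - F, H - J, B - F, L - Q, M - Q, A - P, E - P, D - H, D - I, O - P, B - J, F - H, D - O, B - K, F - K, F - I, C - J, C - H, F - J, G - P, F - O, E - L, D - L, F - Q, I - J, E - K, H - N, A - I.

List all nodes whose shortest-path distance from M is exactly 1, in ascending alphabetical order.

N, P, Q

Level 0: M
Level 1: N, P, Q
Level 2: A, C, E, F, G, H, L, O
Level 3: B, D, I, J, K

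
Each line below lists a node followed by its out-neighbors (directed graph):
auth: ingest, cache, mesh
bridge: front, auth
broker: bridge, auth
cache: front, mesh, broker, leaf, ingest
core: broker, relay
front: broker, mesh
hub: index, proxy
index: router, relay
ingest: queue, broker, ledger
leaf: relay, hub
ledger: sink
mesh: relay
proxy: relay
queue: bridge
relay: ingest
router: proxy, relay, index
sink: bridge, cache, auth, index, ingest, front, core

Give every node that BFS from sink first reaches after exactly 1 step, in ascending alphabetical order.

Level 0: sink
Level 1: auth, bridge, cache, core, front, index, ingest
Level 2: broker, leaf, ledger, mesh, queue, relay, router
Level 3: hub, proxy

auth, bridge, cache, core, front, index, ingest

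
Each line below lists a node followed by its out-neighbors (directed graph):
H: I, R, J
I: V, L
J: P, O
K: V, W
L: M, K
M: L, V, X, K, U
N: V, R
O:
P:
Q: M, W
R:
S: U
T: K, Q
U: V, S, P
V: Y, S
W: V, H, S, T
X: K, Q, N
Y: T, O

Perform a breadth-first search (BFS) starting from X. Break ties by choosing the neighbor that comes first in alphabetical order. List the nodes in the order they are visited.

X, K, N, Q, V, W, R, M, S, Y, H, T, L, U, O, I, J, P

Visit X; enqueue K, N, Q → queue [K, N, Q]
Visit K; enqueue V, W → queue [N, Q, V, W]
Visit N; enqueue R → queue [Q, V, W, R]
Visit Q; enqueue M → queue [V, W, R, M]
Visit V; enqueue S, Y → queue [W, R, M, S, Y]
Visit W; enqueue H, T → queue [R, M, S, Y, H, T]
Visit R → queue [M, S, Y, H, T]
Visit M; enqueue L, U → queue [S, Y, H, T, L, U]
Visit S → queue [Y, H, T, L, U]
Visit Y; enqueue O → queue [H, T, L, U, O]
Visit H; enqueue I, J → queue [T, L, U, O, I, J]
Visit T → queue [L, U, O, I, J]
Visit L → queue [U, O, I, J]
Visit U; enqueue P → queue [O, I, J, P]
Visit O → queue [I, J, P]
Visit I → queue [J, P]
Visit J → queue [P]
Visit P → queue []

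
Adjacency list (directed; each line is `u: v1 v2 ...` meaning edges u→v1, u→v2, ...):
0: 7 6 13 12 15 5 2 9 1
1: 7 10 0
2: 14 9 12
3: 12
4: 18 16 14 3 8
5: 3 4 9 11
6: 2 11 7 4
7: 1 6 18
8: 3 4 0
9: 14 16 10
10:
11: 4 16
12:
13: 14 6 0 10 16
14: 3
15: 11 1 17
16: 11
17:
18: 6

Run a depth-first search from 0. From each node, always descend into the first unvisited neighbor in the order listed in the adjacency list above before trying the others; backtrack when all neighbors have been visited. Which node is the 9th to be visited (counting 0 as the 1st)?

12

Visit 0
0 → 7
7 → 1
1 → 10
7 → 6
6 → 2
2 → 14
14 → 3
3 → 12
2 → 9
9 → 16
16 → 11
11 → 4
4 → 18
4 → 8
0 → 13
0 → 15
15 → 17
0 → 5

Visit order: 0, 7, 1, 10, 6, 2, 14, 3, 12, 9, 16, 11, 4, 18, 8, 13, 15, 17, 5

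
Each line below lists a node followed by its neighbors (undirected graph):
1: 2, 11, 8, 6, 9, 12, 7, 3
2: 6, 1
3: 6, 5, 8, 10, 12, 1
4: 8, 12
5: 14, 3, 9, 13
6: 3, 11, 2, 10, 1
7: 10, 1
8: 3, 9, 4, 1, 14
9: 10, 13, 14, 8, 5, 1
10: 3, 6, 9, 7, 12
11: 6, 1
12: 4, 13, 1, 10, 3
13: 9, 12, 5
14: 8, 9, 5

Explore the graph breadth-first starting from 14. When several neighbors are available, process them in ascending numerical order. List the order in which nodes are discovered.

Visit 14; enqueue 5, 8, 9 → queue [5, 8, 9]
Visit 5; enqueue 3, 13 → queue [8, 9, 3, 13]
Visit 8; enqueue 1, 4 → queue [9, 3, 13, 1, 4]
Visit 9; enqueue 10 → queue [3, 13, 1, 4, 10]
Visit 3; enqueue 6, 12 → queue [13, 1, 4, 10, 6, 12]
Visit 13 → queue [1, 4, 10, 6, 12]
Visit 1; enqueue 2, 7, 11 → queue [4, 10, 6, 12, 2, 7, 11]
Visit 4 → queue [10, 6, 12, 2, 7, 11]
Visit 10 → queue [6, 12, 2, 7, 11]
Visit 6 → queue [12, 2, 7, 11]
Visit 12 → queue [2, 7, 11]
Visit 2 → queue [7, 11]
Visit 7 → queue [11]
Visit 11 → queue []

14 -> 5 -> 8 -> 9 -> 3 -> 13 -> 1 -> 4 -> 10 -> 6 -> 12 -> 2 -> 7 -> 11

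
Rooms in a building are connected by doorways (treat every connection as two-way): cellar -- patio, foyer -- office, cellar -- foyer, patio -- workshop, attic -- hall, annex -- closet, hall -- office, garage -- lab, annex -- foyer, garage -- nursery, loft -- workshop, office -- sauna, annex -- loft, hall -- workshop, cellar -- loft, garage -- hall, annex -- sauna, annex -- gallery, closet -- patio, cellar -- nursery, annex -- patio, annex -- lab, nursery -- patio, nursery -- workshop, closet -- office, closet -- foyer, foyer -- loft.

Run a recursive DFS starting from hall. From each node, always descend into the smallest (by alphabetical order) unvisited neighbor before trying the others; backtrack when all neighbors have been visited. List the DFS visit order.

hall attic garage lab annex closet foyer cellar loft workshop nursery patio office sauna gallery

Visit hall
hall → attic
hall → garage
garage → lab
lab → annex
annex → closet
closet → foyer
foyer → cellar
cellar → loft
loft → workshop
workshop → nursery
nursery → patio
foyer → office
office → sauna
annex → gallery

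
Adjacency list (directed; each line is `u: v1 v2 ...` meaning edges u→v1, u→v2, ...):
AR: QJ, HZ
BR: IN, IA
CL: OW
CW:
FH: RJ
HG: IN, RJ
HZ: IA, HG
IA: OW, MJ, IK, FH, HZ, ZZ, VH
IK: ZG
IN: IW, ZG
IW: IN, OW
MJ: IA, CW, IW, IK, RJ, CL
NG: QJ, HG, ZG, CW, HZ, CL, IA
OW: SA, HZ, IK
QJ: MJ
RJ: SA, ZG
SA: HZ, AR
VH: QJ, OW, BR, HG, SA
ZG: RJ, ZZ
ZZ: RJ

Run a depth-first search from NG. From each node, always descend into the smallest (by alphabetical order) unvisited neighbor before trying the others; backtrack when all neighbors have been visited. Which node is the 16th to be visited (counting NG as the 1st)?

FH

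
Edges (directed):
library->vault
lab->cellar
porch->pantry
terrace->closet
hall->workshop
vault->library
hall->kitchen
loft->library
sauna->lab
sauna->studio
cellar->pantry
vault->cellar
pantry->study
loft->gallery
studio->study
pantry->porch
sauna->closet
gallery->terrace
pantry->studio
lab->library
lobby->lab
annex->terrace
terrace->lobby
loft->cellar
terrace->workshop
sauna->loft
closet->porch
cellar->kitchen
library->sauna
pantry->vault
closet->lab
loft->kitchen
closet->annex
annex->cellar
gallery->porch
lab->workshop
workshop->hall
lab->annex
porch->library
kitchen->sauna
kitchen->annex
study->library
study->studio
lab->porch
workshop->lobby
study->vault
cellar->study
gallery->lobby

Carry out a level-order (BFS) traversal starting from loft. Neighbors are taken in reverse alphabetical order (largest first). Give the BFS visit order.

loft, library, kitchen, gallery, cellar, vault, sauna, annex, terrace, porch, lobby, study, pantry, studio, lab, closet, workshop, hall

Visit loft; enqueue library, kitchen, gallery, cellar → queue [library, kitchen, gallery, cellar]
Visit library; enqueue vault, sauna → queue [kitchen, gallery, cellar, vault, sauna]
Visit kitchen; enqueue annex → queue [gallery, cellar, vault, sauna, annex]
Visit gallery; enqueue terrace, porch, lobby → queue [cellar, vault, sauna, annex, terrace, porch, lobby]
Visit cellar; enqueue study, pantry → queue [vault, sauna, annex, terrace, porch, lobby, study, pantry]
Visit vault → queue [sauna, annex, terrace, porch, lobby, study, pantry]
Visit sauna; enqueue studio, lab, closet → queue [annex, terrace, porch, lobby, study, pantry, studio, lab, closet]
Visit annex → queue [terrace, porch, lobby, study, pantry, studio, lab, closet]
Visit terrace; enqueue workshop → queue [porch, lobby, study, pantry, studio, lab, closet, workshop]
Visit porch → queue [lobby, study, pantry, studio, lab, closet, workshop]
Visit lobby → queue [study, pantry, studio, lab, closet, workshop]
Visit study → queue [pantry, studio, lab, closet, workshop]
Visit pantry → queue [studio, lab, closet, workshop]
Visit studio → queue [lab, closet, workshop]
Visit lab → queue [closet, workshop]
Visit closet → queue [workshop]
Visit workshop; enqueue hall → queue [hall]
Visit hall → queue []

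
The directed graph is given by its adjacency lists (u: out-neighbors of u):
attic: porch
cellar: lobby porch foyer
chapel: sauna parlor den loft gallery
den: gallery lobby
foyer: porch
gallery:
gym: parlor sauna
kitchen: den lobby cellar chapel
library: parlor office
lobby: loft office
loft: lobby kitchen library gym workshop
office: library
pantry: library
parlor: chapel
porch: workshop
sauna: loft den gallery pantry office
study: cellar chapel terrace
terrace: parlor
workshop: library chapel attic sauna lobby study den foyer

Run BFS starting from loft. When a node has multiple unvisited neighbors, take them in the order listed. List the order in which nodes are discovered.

loft, lobby, kitchen, library, gym, workshop, office, den, cellar, chapel, parlor, sauna, attic, study, foyer, gallery, porch, pantry, terrace

Visit loft; enqueue lobby, kitchen, library, gym, workshop → queue [lobby, kitchen, library, gym, workshop]
Visit lobby; enqueue office → queue [kitchen, library, gym, workshop, office]
Visit kitchen; enqueue den, cellar, chapel → queue [library, gym, workshop, office, den, cellar, chapel]
Visit library; enqueue parlor → queue [gym, workshop, office, den, cellar, chapel, parlor]
Visit gym; enqueue sauna → queue [workshop, office, den, cellar, chapel, parlor, sauna]
Visit workshop; enqueue attic, study, foyer → queue [office, den, cellar, chapel, parlor, sauna, attic, study, foyer]
Visit office → queue [den, cellar, chapel, parlor, sauna, attic, study, foyer]
Visit den; enqueue gallery → queue [cellar, chapel, parlor, sauna, attic, study, foyer, gallery]
Visit cellar; enqueue porch → queue [chapel, parlor, sauna, attic, study, foyer, gallery, porch]
Visit chapel → queue [parlor, sauna, attic, study, foyer, gallery, porch]
Visit parlor → queue [sauna, attic, study, foyer, gallery, porch]
Visit sauna; enqueue pantry → queue [attic, study, foyer, gallery, porch, pantry]
Visit attic → queue [study, foyer, gallery, porch, pantry]
Visit study; enqueue terrace → queue [foyer, gallery, porch, pantry, terrace]
Visit foyer → queue [gallery, porch, pantry, terrace]
Visit gallery → queue [porch, pantry, terrace]
Visit porch → queue [pantry, terrace]
Visit pantry → queue [terrace]
Visit terrace → queue []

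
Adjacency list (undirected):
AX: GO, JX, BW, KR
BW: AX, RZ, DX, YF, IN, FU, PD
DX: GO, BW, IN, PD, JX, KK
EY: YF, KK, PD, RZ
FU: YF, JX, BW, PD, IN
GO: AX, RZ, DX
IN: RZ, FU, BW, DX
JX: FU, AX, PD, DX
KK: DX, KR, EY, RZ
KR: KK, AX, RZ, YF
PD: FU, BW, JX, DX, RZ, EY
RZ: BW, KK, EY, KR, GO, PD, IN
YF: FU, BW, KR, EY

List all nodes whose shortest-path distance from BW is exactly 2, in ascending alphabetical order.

Level 0: BW
Level 1: AX, DX, FU, IN, PD, RZ, YF
Level 2: EY, GO, JX, KK, KR

EY, GO, JX, KK, KR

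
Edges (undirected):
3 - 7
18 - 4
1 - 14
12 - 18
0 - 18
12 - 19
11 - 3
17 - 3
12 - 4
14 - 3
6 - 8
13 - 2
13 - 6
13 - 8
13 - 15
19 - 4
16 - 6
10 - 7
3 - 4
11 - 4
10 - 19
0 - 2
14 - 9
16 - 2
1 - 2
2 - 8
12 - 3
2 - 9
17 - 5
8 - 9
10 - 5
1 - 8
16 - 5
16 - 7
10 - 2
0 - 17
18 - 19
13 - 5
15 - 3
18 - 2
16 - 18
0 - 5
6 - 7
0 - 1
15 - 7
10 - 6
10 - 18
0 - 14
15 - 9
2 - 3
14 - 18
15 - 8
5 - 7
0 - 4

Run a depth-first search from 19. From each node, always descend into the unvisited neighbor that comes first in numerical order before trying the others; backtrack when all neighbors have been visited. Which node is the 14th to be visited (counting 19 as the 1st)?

Visit 19
19 → 4
4 → 0
0 → 1
1 → 2
2 → 3
3 → 7
7 → 5
5 → 10
10 → 6
6 → 8
8 → 9
9 → 14
14 → 18
18 → 12
18 → 16
9 → 15
15 → 13
5 → 17
3 → 11

Visit order: 19, 4, 0, 1, 2, 3, 7, 5, 10, 6, 8, 9, 14, 18, 12, 16, 15, 13, 17, 11

18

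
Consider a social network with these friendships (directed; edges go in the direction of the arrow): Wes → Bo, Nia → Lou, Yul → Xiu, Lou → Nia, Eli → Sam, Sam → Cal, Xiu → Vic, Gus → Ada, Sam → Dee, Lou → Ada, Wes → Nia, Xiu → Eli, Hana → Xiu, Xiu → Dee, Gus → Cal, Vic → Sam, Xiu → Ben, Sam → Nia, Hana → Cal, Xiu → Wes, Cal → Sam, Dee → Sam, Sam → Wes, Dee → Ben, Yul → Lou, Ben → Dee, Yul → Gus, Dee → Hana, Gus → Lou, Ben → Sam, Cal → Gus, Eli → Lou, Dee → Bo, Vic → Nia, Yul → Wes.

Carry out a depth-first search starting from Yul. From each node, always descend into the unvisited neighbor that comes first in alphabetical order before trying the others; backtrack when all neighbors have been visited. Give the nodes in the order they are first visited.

Visit Yul
Yul → Gus
Gus → Ada
Gus → Cal
Cal → Sam
Sam → Dee
Dee → Ben
Dee → Bo
Dee → Hana
Hana → Xiu
Xiu → Eli
Eli → Lou
Lou → Nia
Xiu → Vic
Xiu → Wes

Yul, Gus, Ada, Cal, Sam, Dee, Ben, Bo, Hana, Xiu, Eli, Lou, Nia, Vic, Wes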